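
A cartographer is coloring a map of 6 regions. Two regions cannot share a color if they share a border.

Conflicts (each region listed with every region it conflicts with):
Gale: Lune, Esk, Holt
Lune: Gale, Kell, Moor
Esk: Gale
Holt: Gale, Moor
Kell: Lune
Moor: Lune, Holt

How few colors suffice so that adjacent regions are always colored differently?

2

Lune and Moor conflict, so at least 2 colors are needed.
2 colors suffice: Gale=1, Lune=2, Esk=2, Holt=2, Kell=1, Moor=1. Every pair that conflicts lands in different colors.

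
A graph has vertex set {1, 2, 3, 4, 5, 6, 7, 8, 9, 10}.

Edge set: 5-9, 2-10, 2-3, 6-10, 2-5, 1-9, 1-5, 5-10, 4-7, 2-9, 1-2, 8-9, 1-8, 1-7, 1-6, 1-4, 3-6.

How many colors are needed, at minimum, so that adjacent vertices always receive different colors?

4

1, 2, 5, 9 are mutually adjacent (a clique of size 4), so at least 4 colors are needed.
4 colors suffice: color a → {1, 3, 10}; color b → {2, 6, 7, 8}; color c → {4, 5}; color d → {9}. Each edge has distinct colors on its endpoints.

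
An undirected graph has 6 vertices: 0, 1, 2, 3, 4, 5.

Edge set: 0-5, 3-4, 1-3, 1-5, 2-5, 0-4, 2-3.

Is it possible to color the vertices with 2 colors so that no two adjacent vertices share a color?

No

The cycle 3-4-0-5-2-3 has odd length 5, so it cannot be 2-colored; at least 3 colors are needed.
So 2 colors are not enough.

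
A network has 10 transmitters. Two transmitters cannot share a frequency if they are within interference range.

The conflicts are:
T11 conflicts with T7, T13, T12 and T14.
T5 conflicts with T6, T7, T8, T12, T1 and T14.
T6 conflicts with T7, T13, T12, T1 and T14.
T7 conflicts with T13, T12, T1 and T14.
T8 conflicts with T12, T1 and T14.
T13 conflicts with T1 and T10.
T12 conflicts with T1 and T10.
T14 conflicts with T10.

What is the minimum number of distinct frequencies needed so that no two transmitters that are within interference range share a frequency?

5

T5, T6, T7, T12, T1 all conflict with each other, so at least 5 frequencies are needed.
5 frequencies suffice: frequency 1 → {T13, T12, T14}; frequency 2 → {T7, T8, T10}; frequency 3 → {T11, T1}; frequency 4 → {T6}; frequency 5 → {T5}. No two conflicting transmitters share a frequency.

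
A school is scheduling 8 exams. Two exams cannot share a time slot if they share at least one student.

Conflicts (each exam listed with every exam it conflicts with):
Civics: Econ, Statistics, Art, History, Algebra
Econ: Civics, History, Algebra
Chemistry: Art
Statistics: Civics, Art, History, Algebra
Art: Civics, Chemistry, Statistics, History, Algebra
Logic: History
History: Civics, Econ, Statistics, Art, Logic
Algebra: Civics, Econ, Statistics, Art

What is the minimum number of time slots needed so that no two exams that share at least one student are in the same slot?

Civics, Statistics, Art, History all conflict with each other, so at least 4 time slots are needed.
4 time slots suffice: time slot 1 → {Chemistry, History, Algebra}; time slot 2 → {Civics, Logic}; time slot 3 → {Econ, Art}; time slot 4 → {Statistics}. Every pair that conflicts lands in different time slots.

4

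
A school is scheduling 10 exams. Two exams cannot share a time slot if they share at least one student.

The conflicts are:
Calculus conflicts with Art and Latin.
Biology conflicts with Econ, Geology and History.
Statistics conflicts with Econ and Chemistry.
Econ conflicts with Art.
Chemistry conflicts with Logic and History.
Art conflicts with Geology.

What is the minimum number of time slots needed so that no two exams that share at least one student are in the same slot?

The cycle History-Biology-Econ-Statistics-Chemistry-History has odd length 5, so it cannot be 2-colored; at least 3 time slots are needed.
3 time slots suffice: time slot 1 → {Calculus, Econ, Chemistry, Geology}; time slot 2 → {Biology, Statistics, Art, Logic, Latin}; time slot 3 → {History}. No two conflicting exams share a time slot.

3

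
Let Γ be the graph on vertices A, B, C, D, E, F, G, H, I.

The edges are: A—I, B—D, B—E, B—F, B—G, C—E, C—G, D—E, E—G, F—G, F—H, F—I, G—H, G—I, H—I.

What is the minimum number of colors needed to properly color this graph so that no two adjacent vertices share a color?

F, G, H, I are pairwise adjacent (a clique of size 4), so at least 4 colors are needed.
4 colors suffice: color 1 → {A, D, G}; color 2 → {B, C, I}; color 3 → {E, F}; color 4 → {H}. Each edge has distinct colors on its endpoints.

4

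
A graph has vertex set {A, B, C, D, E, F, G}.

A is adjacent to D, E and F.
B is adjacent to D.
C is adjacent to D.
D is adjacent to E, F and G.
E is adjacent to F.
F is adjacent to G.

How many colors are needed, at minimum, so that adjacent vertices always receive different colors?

A, D, E, F form a clique, so at least 4 colors are needed.
4 colors suffice: color red → {D}; color blue → {B, C, F}; color green → {A, G}; color yellow → {E}. Each edge has distinct colors on its endpoints.

4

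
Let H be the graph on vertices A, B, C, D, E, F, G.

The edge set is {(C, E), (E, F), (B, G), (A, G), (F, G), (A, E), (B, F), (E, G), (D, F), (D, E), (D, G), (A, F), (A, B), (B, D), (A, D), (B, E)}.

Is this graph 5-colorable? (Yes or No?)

No

A, B, D, E, F, G are mutually adjacent (a clique of size 6), so at least 6 colors are needed.
So 5 colors are not enough.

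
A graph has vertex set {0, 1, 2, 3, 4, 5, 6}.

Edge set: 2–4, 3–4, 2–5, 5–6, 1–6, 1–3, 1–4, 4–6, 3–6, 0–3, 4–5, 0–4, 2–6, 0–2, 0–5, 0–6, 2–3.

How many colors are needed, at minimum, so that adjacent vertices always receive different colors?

0, 2, 3, 4, 6 are mutually adjacent (a clique of size 5), so at least 5 colors are needed.
A valid assignment using 5 colors: 0=c, 1=c, 2=d, 3=e, 4=b, 5=e, 6=a. Every edge joins two different colors.

5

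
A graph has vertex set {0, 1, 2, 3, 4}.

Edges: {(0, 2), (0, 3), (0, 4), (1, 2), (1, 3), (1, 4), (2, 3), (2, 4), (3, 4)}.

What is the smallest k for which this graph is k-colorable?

1, 2, 3, 4 are pairwise adjacent (a clique of size 4), so at least 4 colors are needed.
One proper 4-coloring: 0=d, 1=d, 2=b, 3=c, 4=a. Each edge has distinct colors on its endpoints.

4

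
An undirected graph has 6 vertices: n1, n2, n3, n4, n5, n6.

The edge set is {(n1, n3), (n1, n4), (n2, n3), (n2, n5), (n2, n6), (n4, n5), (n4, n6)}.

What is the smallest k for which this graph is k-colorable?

3

The cycle n1-n3-n2-n6-n4-n1 has odd length 5, so it cannot be 2-colored; at least 3 colors are needed.
3 colors suffice: n1=blue, n2=red, n3=green, n4=red, n5=blue, n6=blue. No two adjacent vertices share a color.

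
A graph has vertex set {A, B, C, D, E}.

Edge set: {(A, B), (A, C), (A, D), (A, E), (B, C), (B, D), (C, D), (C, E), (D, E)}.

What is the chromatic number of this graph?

4

A, C, D, E form a clique, so at least 4 colors are needed.
A valid assignment using 4 colors: A=3, B=4, C=1, D=2, E=4. Every edge joins two different colors.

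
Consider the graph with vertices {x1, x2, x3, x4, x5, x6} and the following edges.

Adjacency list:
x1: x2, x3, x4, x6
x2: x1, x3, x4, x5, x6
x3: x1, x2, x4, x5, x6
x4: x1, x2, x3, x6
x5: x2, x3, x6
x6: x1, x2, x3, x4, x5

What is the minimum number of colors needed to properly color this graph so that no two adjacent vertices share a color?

x1, x2, x3, x4, x6 form a clique, so at least 5 colors are needed.
One proper 5-coloring: x1=5, x2=3, x3=2, x4=4, x5=4, x6=1. No two adjacent vertices share a color.

5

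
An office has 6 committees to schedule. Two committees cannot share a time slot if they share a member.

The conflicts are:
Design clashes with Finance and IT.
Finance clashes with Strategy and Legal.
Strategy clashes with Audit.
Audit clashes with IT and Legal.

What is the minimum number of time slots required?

The cycle Design-Finance-Legal-Audit-IT-Design has odd length 5, so it cannot be 2-colored; at least 3 time slots are needed.
3 time slots suffice: time slot 1 → {Finance, Audit}; time slot 2 → {Strategy, IT, Legal}; time slot 3 → {Design}. Each listed conflict is separated.

3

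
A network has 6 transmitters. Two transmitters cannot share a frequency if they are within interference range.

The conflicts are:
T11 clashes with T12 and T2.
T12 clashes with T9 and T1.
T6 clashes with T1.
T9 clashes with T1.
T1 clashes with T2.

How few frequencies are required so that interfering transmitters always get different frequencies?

3

T12, T9, T1 pairwise conflict, so at least 3 frequencies are needed.
3 frequencies suffice: T11=1, T12=2, T6=2, T9=3, T1=1, T2=2. Every pair that conflicts lands in different frequencies.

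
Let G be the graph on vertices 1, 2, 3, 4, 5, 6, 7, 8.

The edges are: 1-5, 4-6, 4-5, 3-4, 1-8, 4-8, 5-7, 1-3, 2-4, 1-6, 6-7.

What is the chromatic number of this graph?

1 and 6 are adjacent, so at least 2 colors are needed.
A valid assignment using 2 colors: 1=a, 2=b, 3=b, 4=a, 5=b, 6=b, 7=a, 8=b. No two adjacent vertices share a color.

2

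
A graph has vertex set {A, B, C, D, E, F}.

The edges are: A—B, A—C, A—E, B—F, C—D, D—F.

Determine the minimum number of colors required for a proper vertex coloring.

The cycle B-A-C-D-F-B has odd length 5, so it cannot be 2-colored; at least 3 colors are needed.
One proper 3-coloring: A=1, B=2, C=2, D=1, E=2, F=3. Each edge has distinct colors on its endpoints.

3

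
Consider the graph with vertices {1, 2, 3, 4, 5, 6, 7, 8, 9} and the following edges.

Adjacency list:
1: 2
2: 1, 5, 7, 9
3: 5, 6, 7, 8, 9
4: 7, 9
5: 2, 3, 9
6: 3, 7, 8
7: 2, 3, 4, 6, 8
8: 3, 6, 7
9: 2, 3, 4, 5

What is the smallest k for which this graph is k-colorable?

4

3, 6, 7, 8 are mutually adjacent (a clique of size 4), so at least 4 colors are needed.
One proper 4-coloring: 1=b, 2=a, 3=a, 4=a, 5=c, 6=d, 7=b, 8=c, 9=b. Each edge has distinct colors on its endpoints.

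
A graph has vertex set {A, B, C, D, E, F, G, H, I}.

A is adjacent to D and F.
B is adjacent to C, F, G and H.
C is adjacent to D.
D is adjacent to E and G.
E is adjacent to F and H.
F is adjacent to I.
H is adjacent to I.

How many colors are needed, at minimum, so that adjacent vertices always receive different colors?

The cycle D-G-B-H-E-D has odd length 5, so it cannot be 2-colored; at least 3 colors are needed.
A valid assignment using 3 colors: A=green, B=red, C=blue, D=red, E=green, F=blue, G=blue, H=blue, I=red. Every edge joins two different colors.

3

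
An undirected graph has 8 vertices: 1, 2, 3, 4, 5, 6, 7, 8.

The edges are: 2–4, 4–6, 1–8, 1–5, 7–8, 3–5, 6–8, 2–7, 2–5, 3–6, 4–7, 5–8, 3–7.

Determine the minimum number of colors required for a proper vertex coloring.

2, 4, 7 are pairwise adjacent, so at least 3 colors are needed.
3 colors suffice: 1=green, 2=blue, 3=blue, 4=green, 5=red, 6=red, 7=red, 8=blue. No two adjacent vertices share a color.

3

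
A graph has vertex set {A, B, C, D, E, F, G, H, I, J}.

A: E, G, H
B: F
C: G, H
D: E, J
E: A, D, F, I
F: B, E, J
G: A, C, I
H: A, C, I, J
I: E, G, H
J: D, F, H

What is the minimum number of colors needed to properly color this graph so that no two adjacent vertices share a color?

3

The cycle I-E-F-J-H-I has odd length 5, so it cannot be 2-colored; at least 3 colors are needed.
3 colors suffice: color red → {B, E, G, H}; color blue → {A, C, I, J}; color green → {D, F}. Every edge joins two different colors.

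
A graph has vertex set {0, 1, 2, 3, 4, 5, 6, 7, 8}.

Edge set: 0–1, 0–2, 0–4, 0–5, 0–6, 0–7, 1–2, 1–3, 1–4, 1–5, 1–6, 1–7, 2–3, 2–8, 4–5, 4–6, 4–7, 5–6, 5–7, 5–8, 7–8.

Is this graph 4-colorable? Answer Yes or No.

No

0, 1, 4, 5, 7 form a clique, so at least 5 colors are needed.
So 4 colors are not enough.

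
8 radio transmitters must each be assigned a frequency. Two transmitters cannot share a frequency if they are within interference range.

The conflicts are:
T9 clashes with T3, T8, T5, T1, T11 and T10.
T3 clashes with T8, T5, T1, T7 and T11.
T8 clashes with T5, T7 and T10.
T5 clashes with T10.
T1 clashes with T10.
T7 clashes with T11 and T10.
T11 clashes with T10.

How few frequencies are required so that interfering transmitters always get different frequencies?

4

T9, T8, T5, T10 pairwise conflict, so at least 4 frequencies are needed.
4 frequencies suffice: frequency 1 → {T9, T7}; frequency 2 → {T3, T10}; frequency 3 → {T8, T1, T11}; frequency 4 → {T5}. Every pair that conflicts lands in different frequencies.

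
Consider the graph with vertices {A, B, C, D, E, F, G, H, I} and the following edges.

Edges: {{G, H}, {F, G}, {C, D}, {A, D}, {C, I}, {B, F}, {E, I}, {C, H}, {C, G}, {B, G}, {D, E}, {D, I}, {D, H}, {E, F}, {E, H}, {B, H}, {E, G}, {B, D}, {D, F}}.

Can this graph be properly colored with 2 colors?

No

C, D, I are pairwise adjacent, so at least 3 colors are needed.
So 2 colors are not enough.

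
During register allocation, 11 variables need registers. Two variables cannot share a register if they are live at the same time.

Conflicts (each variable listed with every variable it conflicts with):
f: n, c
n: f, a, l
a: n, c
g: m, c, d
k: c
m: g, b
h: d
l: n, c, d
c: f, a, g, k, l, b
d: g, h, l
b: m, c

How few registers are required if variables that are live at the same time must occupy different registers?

2

g and c conflict, so at least 2 registers are needed.
A valid assignment using 2 registers: f=2, n=1, a=2, g=2, k=2, m=1, h=2, l=2, c=1, d=1, b=2. Each listed conflict is separated.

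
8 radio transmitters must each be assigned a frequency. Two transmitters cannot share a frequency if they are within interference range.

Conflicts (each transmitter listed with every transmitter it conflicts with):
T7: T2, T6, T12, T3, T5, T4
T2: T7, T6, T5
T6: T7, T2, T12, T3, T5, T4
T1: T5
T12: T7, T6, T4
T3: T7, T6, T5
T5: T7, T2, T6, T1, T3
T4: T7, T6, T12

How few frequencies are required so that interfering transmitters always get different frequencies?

T7, T6, T3, T5 are mutually in conflict, so at least 4 frequencies are needed.
Using 4 frequencies: T7=2, T2=4, T6=1, T1=1, T12=4, T3=4, T5=3, T4=3. No two conflicting transmitters share a frequency.

4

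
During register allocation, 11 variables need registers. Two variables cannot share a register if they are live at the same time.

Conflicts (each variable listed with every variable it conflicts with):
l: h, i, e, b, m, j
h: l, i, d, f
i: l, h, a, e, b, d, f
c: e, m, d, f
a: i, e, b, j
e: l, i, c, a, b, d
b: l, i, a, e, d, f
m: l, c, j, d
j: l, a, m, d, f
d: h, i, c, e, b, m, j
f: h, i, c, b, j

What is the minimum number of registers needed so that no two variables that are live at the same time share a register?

i, e, b, d all conflict with each other, so at least 4 registers are needed.
4 registers suffice: register 1 → {l, a, d, f}; register 2 → {i, c, j}; register 3 → {h, b, m}; register 4 → {e}. No two conflicting variables share a register.

4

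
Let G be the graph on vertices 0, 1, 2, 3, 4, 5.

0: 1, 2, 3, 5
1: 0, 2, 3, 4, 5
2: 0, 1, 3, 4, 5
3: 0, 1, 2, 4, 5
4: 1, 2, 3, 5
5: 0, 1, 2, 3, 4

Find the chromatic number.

5

0, 1, 2, 3, 5 are mutually adjacent (a clique of size 5), so at least 5 colors are needed.
One proper 5-coloring: 0=e, 1=d, 2=b, 3=a, 4=e, 5=c. Each edge has distinct colors on its endpoints.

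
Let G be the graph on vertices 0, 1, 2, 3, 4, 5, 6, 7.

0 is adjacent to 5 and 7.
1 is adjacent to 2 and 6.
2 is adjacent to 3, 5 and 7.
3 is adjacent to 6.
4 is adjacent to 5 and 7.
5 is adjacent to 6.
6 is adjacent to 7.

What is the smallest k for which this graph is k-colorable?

2 and 3 are adjacent, so at least 2 colors are needed.
2 colors suffice: color red → {0, 2, 4, 6}; color blue → {1, 3, 5, 7}. Each edge has distinct colors on its endpoints.

2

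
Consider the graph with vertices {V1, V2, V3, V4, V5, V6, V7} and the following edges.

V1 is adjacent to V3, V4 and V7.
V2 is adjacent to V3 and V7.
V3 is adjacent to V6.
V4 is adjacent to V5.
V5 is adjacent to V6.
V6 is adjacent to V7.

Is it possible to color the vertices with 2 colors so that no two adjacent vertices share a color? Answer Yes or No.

The cycle V4-V5-V6-V3-V1-V4 has odd length 5, so it cannot be 2-colored; at least 3 colors are needed.
So 2 colors are not enough.

No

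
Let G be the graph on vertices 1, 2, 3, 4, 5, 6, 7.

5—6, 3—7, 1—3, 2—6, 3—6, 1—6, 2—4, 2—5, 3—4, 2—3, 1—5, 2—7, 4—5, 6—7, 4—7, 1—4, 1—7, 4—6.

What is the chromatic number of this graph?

1, 3, 4, 6, 7 are mutually adjacent (a clique of size 5), so at least 5 colors are needed.
A valid assignment using 5 colors: 1=yellow, 2=yellow, 3=purple, 4=red, 5=green, 6=blue, 7=green. No two adjacent vertices share a color.

5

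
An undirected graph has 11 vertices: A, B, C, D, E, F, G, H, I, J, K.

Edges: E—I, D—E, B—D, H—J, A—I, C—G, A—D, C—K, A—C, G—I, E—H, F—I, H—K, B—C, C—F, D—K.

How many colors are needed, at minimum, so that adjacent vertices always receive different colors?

2

D and K are adjacent, so at least 2 colors are needed.
A valid assignment using 2 colors: A=blue, B=blue, C=red, D=red, E=blue, F=blue, G=blue, H=red, I=red, J=blue, K=blue. Every edge joins two different colors.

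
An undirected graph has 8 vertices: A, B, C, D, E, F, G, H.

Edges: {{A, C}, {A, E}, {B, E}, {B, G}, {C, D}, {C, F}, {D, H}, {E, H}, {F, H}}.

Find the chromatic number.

3

The cycle C-A-E-H-D-C has odd length 5, so it cannot be 2-colored; at least 3 colors are needed.
3 colors suffice: A=blue, B=blue, C=red, D=green, E=red, F=green, G=red, H=blue. Each edge has distinct colors on its endpoints.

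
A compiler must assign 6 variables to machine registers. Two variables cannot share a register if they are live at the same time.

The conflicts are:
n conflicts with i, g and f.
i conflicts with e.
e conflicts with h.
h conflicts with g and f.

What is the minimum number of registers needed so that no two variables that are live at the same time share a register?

3

The cycle n-g-h-e-i-n has odd length 5, so it cannot be 2-colored; at least 3 registers are needed.
3 registers suffice: n=1, i=2, e=3, h=1, g=2, f=2. Every pair that conflicts lands in different registers.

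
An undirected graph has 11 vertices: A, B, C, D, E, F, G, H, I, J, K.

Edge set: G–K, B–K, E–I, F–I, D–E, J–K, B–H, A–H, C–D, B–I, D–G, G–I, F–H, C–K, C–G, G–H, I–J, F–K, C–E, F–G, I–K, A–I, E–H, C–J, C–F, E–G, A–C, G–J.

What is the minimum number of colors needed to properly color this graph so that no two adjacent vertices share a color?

4

C, D, E, G are pairwise adjacent (a clique of size 4), so at least 4 colors are needed.
4 colors suffice: color red → {A, B, G}; color blue → {C, H, I}; color green → {E, K}; color yellow → {D, F, J}. No two adjacent vertices share a color.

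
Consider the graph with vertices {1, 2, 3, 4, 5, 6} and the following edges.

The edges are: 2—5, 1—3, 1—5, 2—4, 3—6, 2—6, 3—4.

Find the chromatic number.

3

The cycle 1-3-6-2-5-1 has odd length 5, so it cannot be 2-colored; at least 3 colors are needed.
3 colors suffice: color red → {2, 3}; color blue → {1, 4, 6}; color green → {5}. Every edge joins two different colors.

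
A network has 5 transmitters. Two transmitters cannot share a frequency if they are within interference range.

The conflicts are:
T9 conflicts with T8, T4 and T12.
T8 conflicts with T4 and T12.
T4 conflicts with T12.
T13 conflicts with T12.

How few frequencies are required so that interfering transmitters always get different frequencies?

4

T9, T8, T4, T12 are mutually in conflict, so at least 4 frequencies are needed.
4 frequencies suffice: frequency 1 → {T12}; frequency 2 → {T9, T13}; frequency 3 → {T8}; frequency 4 → {T4}. Every pair that conflicts lands in different frequencies.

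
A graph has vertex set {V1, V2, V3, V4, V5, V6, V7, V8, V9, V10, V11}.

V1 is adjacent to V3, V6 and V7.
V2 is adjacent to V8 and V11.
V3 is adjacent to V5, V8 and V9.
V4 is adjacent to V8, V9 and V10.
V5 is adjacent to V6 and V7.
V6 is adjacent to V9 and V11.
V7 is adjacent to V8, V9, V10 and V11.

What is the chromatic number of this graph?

2

V2 and V11 are adjacent, so at least 2 colors are needed.
One proper 2-coloring: V1=2, V2=1, V3=1, V4=1, V5=2, V6=1, V7=1, V8=2, V9=2, V10=2, V11=2. Every edge joins two different colors.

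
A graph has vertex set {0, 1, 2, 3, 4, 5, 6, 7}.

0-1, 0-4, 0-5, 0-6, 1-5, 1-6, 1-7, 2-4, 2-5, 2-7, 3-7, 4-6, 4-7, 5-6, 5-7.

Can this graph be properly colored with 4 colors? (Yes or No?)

The chromatic number is 4. 0, 1, 5, 6 form a clique, so at least 4 colors are needed.
4 colors suffice: 0=blue, 1=yellow, 2=green, 3=red, 4=red, 5=red, 6=green, 7=blue.
That is already a proper 4-coloring.

Yes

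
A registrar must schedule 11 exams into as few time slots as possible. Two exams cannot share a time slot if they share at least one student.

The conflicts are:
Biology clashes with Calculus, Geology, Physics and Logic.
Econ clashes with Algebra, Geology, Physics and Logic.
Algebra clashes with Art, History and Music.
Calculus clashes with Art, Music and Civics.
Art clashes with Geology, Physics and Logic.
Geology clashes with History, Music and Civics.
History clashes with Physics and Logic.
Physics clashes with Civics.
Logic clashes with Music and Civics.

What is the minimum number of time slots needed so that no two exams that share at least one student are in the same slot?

Physics and Civics conflict, so at least 2 time slots are needed.
2 time slots suffice: time slot 1 → {Algebra, Calculus, Geology, Physics, Logic}; time slot 2 → {Biology, Econ, Art, History, Music, Civics}. No two conflicting exams share a time slot.

2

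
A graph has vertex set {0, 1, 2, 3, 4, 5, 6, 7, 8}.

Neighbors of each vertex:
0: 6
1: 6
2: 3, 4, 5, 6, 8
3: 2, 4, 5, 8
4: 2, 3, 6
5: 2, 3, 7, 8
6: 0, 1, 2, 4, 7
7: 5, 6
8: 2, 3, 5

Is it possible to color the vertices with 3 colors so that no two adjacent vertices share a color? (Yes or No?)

2, 3, 5, 8 are pairwise adjacent (a clique of size 4), so at least 4 colors are needed.
So 3 colors are not enough.

No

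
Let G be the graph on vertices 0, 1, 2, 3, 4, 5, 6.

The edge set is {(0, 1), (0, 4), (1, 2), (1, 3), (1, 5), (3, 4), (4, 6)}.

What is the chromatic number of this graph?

0 and 1 are adjacent, so at least 2 colors are needed.
One proper 2-coloring: 0=blue, 1=red, 2=blue, 3=blue, 4=red, 5=blue, 6=blue. Each edge has distinct colors on its endpoints.

2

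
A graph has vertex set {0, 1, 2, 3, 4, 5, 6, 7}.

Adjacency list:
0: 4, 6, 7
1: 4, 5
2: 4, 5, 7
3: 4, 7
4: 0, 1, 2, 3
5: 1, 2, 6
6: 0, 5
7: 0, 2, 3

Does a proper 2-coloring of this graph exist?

The cycle 6-0-4-2-5-6 has odd length 5, so it cannot be 2-colored; at least 3 colors are needed.
So 2 colors are not enough.

No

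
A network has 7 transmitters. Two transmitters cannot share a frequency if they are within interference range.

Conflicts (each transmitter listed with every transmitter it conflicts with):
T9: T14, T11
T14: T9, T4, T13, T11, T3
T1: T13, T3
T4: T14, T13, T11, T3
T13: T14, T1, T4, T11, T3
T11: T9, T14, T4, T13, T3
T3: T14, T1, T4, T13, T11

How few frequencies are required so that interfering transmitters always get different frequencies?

5

T14, T4, T13, T11, T3 are mutually in conflict, so at least 5 frequencies are needed.
5 frequencies suffice: T9=1, T14=3, T1=2, T4=5, T13=1, T11=2, T3=4. Each listed conflict is separated.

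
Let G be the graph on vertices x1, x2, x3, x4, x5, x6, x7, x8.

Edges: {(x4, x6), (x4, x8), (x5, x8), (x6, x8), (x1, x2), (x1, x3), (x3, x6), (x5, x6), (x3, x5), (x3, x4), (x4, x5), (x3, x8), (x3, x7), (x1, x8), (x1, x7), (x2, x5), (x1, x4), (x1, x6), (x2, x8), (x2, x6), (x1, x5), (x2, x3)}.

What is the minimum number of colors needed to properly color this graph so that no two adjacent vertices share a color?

6

x1, x3, x4, x5, x6, x8 form a clique, so at least 6 colors are needed.
6 colors suffice: color 1 → {x3}; color 2 → {x1}; color 3 → {x7, x8}; color 4 → {x6}; color 5 → {x5}; color 6 → {x2, x4}. No two adjacent vertices share a color.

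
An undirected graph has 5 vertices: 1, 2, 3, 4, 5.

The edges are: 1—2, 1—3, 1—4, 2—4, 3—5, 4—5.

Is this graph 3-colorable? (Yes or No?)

Yes

The chromatic number is 3. 1, 2, 4 are mutually adjacent, so at least 3 colors are needed.
One proper 3-coloring: 1=a, 2=c, 3=b, 4=b, 5=a.
That is already a proper 3-coloring.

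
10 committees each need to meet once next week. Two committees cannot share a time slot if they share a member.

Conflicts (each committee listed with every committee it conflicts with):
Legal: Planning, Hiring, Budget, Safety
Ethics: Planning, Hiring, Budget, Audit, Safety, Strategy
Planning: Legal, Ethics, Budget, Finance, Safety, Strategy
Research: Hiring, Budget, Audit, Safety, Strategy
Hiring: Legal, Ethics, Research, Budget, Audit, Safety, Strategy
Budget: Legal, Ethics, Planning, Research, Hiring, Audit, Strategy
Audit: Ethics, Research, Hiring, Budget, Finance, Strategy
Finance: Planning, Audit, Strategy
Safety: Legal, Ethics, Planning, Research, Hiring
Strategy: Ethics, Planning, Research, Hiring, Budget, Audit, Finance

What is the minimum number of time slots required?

5

Research, Hiring, Budget, Audit, Strategy are mutually in conflict, so at least 5 time slots are needed.
Using 5 time slots: Legal=3, Ethics=4, Planning=2, Research=4, Hiring=2, Budget=1, Audit=5, Finance=1, Safety=1, Strategy=3. Every pair that conflicts lands in different time slots.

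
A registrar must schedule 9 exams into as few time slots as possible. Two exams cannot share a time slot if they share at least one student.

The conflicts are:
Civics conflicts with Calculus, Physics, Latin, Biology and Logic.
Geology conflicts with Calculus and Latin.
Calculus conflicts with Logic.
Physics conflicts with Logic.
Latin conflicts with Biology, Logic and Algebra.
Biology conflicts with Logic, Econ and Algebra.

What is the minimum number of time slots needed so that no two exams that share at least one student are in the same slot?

4

Civics, Latin, Biology, Logic all conflict with each other, so at least 4 time slots are needed.
A valid assignment using 4 time slots: Civics=1, Geology=1, Calculus=3, Physics=3, Latin=3, Biology=4, Logic=2, Econ=1, Algebra=1. Every pair that conflicts lands in different time slots.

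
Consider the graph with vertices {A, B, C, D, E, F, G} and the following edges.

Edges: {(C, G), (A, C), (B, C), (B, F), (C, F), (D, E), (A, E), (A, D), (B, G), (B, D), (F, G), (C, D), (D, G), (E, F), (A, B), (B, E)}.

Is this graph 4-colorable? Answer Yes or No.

The chromatic number is 4. A, B, D, E are mutually adjacent (a clique of size 4), so at least 4 colors are needed.
4 colors suffice: A=4, B=1, C=2, D=3, E=2, F=3, G=4.
That is already a proper 4-coloring.

Yes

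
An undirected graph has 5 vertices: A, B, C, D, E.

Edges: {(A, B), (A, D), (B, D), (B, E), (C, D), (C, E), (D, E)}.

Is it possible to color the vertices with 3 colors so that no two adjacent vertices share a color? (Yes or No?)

Yes

The chromatic number is 3. B, D, E are pairwise adjacent, so at least 3 colors are needed.
One proper 3-coloring: A=blue, B=green, C=green, D=red, E=blue.
That is already a proper 3-coloring.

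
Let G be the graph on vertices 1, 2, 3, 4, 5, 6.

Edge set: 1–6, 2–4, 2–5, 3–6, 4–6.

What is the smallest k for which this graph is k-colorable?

2

3 and 6 are adjacent, so at least 2 colors are needed.
2 colors suffice: 1=b, 2=a, 3=b, 4=b, 5=b, 6=a. No two adjacent vertices share a color.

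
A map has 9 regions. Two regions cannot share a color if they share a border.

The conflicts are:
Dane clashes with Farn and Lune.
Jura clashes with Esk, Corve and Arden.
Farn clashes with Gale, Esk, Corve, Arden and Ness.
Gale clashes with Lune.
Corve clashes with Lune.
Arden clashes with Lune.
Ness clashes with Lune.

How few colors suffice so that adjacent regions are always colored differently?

Farn and Gale conflict, so at least 2 colors are needed.
A valid assignment using 2 colors: Dane=2, Jura=1, Farn=1, Gale=2, Esk=2, Corve=2, Arden=2, Ness=2, Lune=1. Each listed conflict is separated.

2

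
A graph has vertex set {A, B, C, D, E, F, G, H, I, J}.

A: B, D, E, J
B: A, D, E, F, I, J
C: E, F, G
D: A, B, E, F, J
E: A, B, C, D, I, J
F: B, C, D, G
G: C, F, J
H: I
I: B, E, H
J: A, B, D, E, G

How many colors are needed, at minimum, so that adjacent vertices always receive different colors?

5

A, B, D, E, J are pairwise adjacent (a clique of size 5), so at least 5 colors are needed.
5 colors suffice: A=5, B=1, C=1, D=4, E=2, F=2, G=4, H=1, I=3, J=3. Each edge has distinct colors on its endpoints.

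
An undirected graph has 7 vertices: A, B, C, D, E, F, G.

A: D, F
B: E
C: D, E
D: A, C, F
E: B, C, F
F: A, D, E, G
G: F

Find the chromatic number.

3

A, D, F form a triangle, so at least 3 colors are needed.
A valid assignment using 3 colors: A=3, B=1, C=1, D=2, E=2, F=1, G=2. Every edge joins two different colors.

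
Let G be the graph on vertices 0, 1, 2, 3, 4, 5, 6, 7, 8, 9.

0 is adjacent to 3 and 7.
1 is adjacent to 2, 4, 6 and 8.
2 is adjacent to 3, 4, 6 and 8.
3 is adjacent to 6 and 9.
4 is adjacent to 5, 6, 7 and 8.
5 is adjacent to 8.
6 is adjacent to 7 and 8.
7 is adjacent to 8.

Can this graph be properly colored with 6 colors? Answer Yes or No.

Yes

The chromatic number is 5. 1, 2, 4, 6, 8 form a clique, so at least 5 colors are needed.
5 colors suffice: color a → {0, 5, 6, 9}; color b → {3, 8}; color c → {4}; color d → {2, 7}; color e → {1}.
Since 6 ≥ 5, a proper 6-coloring certainly exists.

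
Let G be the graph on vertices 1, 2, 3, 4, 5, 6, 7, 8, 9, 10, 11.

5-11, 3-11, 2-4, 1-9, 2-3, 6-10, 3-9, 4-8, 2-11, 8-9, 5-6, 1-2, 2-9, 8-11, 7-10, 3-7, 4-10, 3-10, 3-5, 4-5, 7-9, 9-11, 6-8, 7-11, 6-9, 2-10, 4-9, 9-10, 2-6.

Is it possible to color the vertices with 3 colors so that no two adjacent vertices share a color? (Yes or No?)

No

2, 4, 9, 10 are pairwise adjacent (a clique of size 4), so at least 4 colors are needed.
So 3 colors are not enough.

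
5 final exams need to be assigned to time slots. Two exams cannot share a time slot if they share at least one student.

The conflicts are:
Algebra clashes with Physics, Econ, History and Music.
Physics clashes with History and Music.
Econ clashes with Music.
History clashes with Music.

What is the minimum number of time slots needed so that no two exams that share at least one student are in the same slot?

4

Algebra, Physics, History, Music all conflict with each other, so at least 4 time slots are needed.
4 time slots suffice: time slot 1 → {Music}; time slot 2 → {Algebra}; time slot 3 → {Physics, Econ}; time slot 4 → {History}. Every pair that conflicts lands in different time slots.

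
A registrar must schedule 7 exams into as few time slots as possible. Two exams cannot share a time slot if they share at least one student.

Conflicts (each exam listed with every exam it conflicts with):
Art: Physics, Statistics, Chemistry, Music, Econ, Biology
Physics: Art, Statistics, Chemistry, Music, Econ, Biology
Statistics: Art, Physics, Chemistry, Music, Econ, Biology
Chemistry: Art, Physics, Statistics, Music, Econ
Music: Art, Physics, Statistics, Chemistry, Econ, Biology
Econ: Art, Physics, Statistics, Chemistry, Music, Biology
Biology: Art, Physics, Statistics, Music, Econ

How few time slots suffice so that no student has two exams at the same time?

6

Art, Physics, Statistics, Music, Econ, Biology are mutually in conflict, so at least 6 time slots are needed.
A valid assignment using 6 time slots: Art=1, Physics=5, Statistics=3, Chemistry=6, Music=4, Econ=2, Biology=6. Each listed conflict is separated.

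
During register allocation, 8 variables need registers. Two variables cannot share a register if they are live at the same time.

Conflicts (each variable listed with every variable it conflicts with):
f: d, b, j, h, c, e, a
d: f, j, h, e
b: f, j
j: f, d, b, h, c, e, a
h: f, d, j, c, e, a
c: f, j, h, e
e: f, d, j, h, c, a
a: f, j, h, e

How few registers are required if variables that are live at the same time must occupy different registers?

f, j, h, e, a are mutually in conflict, so at least 5 registers are needed.
5 registers suffice: f=1, d=5, b=3, j=2, h=3, c=5, e=4, a=5. Every pair that conflicts lands in different registers.

5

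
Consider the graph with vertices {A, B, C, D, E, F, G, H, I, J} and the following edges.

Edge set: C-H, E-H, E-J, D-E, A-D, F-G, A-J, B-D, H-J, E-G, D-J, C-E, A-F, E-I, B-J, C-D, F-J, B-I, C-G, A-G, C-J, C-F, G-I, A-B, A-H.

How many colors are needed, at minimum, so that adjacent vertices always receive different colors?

4

A, B, D, J are mutually adjacent (a clique of size 4), so at least 4 colors are needed.
4 colors suffice: color 1 → {G, J}; color 2 → {A, E}; color 3 → {B, C}; color 4 → {D, F, H, I}. No two adjacent vertices share a color.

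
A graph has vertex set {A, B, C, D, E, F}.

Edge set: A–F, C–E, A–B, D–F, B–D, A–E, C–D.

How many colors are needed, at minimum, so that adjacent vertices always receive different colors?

The cycle F-D-C-E-A-F has odd length 5, so it cannot be 2-colored; at least 3 colors are needed.
3 colors suffice: A=1, B=2, C=2, D=1, E=3, F=2. Each edge has distinct colors on its endpoints.

3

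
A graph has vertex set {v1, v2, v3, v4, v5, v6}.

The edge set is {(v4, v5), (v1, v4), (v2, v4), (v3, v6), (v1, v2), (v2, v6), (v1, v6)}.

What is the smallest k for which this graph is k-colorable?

v1, v2, v6 are mutually adjacent, so at least 3 colors are needed.
A valid assignment using 3 colors: v1=2, v2=1, v3=1, v4=3, v5=1, v6=3. Each edge has distinct colors on its endpoints.

3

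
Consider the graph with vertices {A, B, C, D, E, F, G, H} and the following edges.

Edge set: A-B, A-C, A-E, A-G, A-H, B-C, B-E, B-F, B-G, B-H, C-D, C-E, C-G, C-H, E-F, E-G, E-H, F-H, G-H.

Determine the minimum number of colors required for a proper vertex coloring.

6

A, B, C, E, G, H are pairwise adjacent (a clique of size 6), so at least 6 colors are needed.
A valid assignment using 6 colors: A=6, B=2, C=1, D=2, E=4, F=1, G=5, H=3. Each edge has distinct colors on its endpoints.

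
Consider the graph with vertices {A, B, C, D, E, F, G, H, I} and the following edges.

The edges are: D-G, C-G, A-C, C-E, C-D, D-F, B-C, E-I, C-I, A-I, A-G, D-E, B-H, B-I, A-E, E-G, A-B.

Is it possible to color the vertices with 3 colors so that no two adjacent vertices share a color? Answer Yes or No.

C, D, E, G form a clique, so at least 4 colors are needed.
So 3 colors are not enough.

No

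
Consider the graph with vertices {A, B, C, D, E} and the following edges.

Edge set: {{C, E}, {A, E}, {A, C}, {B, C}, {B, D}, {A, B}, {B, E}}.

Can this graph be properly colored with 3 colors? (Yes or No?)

No

A, B, C, E are pairwise adjacent (a clique of size 4), so at least 4 colors are needed.
So 3 colors are not enough.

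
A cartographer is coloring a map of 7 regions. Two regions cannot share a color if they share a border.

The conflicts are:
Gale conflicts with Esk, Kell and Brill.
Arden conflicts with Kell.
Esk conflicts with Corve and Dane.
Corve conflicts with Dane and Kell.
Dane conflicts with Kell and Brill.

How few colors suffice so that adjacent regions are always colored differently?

3

Esk, Corve, Dane all conflict with each other, so at least 3 colors are needed.
A valid assignment using 3 colors: Gale=1, Arden=1, Esk=2, Corve=3, Dane=1, Kell=2, Brill=2. Each listed conflict is separated.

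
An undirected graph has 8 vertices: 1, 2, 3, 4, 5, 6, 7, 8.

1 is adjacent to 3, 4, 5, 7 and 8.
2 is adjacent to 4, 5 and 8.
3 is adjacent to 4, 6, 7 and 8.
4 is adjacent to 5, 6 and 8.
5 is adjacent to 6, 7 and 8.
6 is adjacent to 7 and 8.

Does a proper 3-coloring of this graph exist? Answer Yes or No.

No

1, 3, 4, 8 are pairwise adjacent (a clique of size 4), so at least 4 colors are needed.
So 3 colors are not enough.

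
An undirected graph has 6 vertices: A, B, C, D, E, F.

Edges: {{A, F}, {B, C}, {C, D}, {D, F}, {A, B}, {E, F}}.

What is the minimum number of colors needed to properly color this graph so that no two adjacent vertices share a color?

3

The cycle B-C-D-F-A-B has odd length 5, so it cannot be 2-colored; at least 3 colors are needed.
One proper 3-coloring: A=3, B=2, C=1, D=2, E=2, F=1. Each edge has distinct colors on its endpoints.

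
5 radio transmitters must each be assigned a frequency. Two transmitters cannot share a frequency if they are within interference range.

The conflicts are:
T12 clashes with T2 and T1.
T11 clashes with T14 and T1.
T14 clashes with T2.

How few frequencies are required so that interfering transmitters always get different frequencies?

3

The cycle T1-T12-T2-T14-T11-T1 has odd length 5, so it cannot be 2-colored; at least 3 frequencies are needed.
3 frequencies suffice: T12=2, T11=1, T14=2, T2=1, T1=3. Each listed conflict is separated.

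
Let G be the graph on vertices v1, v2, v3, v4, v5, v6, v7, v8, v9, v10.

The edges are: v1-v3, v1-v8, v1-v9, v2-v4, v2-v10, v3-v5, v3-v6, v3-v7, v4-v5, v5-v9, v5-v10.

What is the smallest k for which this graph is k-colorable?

2

v1 and v3 are adjacent, so at least 2 colors are needed.
2 colors suffice: v1=1, v2=1, v3=2, v4=2, v5=1, v6=1, v7=1, v8=2, v9=2, v10=2. No two adjacent vertices share a color.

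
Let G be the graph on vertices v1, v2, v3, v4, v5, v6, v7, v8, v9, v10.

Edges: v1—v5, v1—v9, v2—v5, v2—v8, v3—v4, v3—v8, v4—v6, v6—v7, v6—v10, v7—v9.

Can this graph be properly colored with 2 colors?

No

The cycle v3-v8-v2-v5-v1-v9-v7-v6-v4-v3 has odd length 9, so it cannot be 2-colored; at least 3 colors are needed.
So 2 colors are not enough.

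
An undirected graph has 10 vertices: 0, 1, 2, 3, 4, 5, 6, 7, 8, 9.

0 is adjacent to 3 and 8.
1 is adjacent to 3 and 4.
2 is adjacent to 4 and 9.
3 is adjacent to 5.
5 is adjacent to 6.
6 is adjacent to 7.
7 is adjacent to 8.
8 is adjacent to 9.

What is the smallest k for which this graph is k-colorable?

The cycle 3-1-4-2-9-8-0-3 has odd length 7, so it cannot be 2-colored; at least 3 colors are needed.
A valid assignment using 3 colors: 0=b, 1=c, 2=a, 3=a, 4=b, 5=b, 6=a, 7=b, 8=a, 9=b. No two adjacent vertices share a color.

3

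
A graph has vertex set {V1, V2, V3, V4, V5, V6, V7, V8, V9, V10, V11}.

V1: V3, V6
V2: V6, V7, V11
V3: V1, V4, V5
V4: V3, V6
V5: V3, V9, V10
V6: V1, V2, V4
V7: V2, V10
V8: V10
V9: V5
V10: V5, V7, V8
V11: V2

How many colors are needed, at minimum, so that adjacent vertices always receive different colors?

The cycle V4-V6-V2-V7-V10-V5-V3-V4 has odd length 7, so it cannot be 2-colored; at least 3 colors are needed.
3 colors suffice: color 1 → {V5, V6, V7, V8, V11}; color 2 → {V2, V3, V9, V10}; color 3 → {V1, V4}. No two adjacent vertices share a color.

3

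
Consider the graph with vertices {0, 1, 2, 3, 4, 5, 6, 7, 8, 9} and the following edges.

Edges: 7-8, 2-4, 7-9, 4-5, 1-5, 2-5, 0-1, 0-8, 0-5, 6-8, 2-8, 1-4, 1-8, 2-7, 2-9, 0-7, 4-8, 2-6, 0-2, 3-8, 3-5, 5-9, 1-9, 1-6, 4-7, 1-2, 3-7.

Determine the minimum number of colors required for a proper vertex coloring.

4

1, 2, 4, 5 are pairwise adjacent (a clique of size 4), so at least 4 colors are needed.
4 colors suffice: color red → {2, 3}; color blue → {5, 8}; color green → {1, 7}; color yellow → {0, 4, 6, 9}. Each edge has distinct colors on its endpoints.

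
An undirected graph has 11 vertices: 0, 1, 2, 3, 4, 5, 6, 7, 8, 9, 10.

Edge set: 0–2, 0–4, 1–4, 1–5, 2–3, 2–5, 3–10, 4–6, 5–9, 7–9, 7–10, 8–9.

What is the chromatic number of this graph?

The cycle 5-1-4-0-2-5 has odd length 5, so it cannot be 2-colored; at least 3 colors are needed.
3 colors suffice: color a → {2, 4, 9, 10}; color b → {0, 3, 5, 6, 7, 8}; color c → {1}. No two adjacent vertices share a color.

3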